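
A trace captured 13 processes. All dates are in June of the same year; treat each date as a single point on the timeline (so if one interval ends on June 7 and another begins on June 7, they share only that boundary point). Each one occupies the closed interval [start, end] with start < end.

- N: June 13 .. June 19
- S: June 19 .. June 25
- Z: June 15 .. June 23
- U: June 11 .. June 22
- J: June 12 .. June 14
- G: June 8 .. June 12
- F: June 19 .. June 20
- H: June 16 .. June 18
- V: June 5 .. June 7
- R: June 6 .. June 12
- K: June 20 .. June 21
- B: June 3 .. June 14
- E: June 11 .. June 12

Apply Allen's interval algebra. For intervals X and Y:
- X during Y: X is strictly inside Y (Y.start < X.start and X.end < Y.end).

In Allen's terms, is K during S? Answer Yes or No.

Yes

K = [June 20, June 21], S = [June 19, June 25].
Actual relation of K to S: during.
Asked whether 'during' holds → Yes.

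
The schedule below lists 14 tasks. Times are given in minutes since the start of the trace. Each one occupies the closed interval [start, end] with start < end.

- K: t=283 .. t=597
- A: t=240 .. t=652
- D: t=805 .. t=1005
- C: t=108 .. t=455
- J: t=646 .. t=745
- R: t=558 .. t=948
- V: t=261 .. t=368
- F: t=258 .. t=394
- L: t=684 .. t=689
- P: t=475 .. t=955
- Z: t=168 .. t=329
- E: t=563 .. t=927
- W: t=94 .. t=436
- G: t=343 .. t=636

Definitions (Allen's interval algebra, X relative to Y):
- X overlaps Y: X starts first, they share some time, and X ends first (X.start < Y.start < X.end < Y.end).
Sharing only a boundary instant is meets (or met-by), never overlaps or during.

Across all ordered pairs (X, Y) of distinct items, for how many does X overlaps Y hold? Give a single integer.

29

Checking all 182 ordered pairs for relation 'overlaps'; matching pairs in alphabetical order:
(A, E): A overlaps E ✓
(A, J): A overlaps J ✓
(A, P): A overlaps P ✓
(A, R): A overlaps R ✓
(C, A): C overlaps A ✓
(C, G): C overlaps G ✓
(C, K): C overlaps K ✓
(E, D): E overlaps D ✓
(F, G): F overlaps G ✓
(F, K): F overlaps K ✓
(G, E): G overlaps E ✓
(G, P): G overlaps P ✓
(G, R): G overlaps R ✓
(K, E): K overlaps E ✓
(K, G): K overlaps G ✓
(K, P): K overlaps P ✓
(K, R): K overlaps R ✓
(P, D): P overlaps D ✓
(R, D): R overlaps D ✓
(V, G): V overlaps G ✓
(V, K): V overlaps K ✓
(W, A): W overlaps A ✓
(W, C): W overlaps C ✓
(W, G): W overlaps G ✓
... plus 5 further pairs not listed.
Count: 29.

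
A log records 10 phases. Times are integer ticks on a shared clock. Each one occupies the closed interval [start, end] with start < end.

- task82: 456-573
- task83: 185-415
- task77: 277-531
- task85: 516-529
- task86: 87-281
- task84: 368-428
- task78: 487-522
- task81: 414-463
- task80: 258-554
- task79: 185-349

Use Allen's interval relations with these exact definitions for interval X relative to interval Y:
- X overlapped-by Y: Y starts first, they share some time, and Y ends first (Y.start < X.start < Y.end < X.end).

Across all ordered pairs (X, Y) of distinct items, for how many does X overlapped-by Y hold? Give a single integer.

Checking all 90 ordered pairs for relation 'overlapped-by'; matching pairs in alphabetical order:
(task77, task79): task77 overlapped-by task79 ✓
(task77, task83): task77 overlapped-by task83 ✓
(task77, task86): task77 overlapped-by task86 ✓
(task79, task86): task79 overlapped-by task86 ✓
(task80, task79): task80 overlapped-by task79 ✓
(task80, task83): task80 overlapped-by task83 ✓
(task80, task86): task80 overlapped-by task86 ✓
(task81, task83): task81 overlapped-by task83 ✓
(task81, task84): task81 overlapped-by task84 ✓
(task82, task77): task82 overlapped-by task77 ✓
(task82, task80): task82 overlapped-by task80 ✓
(task82, task81): task82 overlapped-by task81 ✓
(task83, task86): task83 overlapped-by task86 ✓
(task84, task83): task84 overlapped-by task83 ✓
(task85, task78): task85 overlapped-by task78 ✓
Count: 15.

15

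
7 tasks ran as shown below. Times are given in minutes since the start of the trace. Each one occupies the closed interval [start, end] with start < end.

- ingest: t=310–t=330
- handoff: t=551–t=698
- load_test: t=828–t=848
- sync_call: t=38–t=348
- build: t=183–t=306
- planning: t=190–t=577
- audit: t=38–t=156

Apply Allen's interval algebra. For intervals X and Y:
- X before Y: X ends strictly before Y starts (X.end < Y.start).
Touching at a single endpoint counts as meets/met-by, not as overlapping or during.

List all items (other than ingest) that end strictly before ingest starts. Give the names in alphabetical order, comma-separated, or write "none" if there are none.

Target ingest = [t=310, t=330].
audit [t=38, t=156] → before → yes.
build [t=183, t=306] → before → yes.
handoff [t=551, t=698] → after → no.
load_test [t=828, t=848] → after → no.
planning [t=190, t=577] → contains → no.
sync_call [t=38, t=348] → contains → no.
Result: audit, build.

audit, build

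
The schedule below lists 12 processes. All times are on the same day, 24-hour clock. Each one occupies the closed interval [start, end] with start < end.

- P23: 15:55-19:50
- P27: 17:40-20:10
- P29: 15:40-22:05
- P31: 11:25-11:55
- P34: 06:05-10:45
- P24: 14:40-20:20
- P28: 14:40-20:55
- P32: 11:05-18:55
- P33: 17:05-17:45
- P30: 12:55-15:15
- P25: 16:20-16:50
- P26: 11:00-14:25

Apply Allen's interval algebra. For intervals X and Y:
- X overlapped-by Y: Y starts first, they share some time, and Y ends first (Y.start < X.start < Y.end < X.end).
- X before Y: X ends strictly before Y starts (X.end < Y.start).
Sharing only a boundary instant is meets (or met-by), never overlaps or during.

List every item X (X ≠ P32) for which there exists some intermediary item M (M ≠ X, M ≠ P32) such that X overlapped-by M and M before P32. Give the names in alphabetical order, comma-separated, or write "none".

none

Target P32 = [11:05, 18:55].
Intermediaries M with M before P32: P34.
Via P34 — items with X overlapped-by P34: none.
Union: none.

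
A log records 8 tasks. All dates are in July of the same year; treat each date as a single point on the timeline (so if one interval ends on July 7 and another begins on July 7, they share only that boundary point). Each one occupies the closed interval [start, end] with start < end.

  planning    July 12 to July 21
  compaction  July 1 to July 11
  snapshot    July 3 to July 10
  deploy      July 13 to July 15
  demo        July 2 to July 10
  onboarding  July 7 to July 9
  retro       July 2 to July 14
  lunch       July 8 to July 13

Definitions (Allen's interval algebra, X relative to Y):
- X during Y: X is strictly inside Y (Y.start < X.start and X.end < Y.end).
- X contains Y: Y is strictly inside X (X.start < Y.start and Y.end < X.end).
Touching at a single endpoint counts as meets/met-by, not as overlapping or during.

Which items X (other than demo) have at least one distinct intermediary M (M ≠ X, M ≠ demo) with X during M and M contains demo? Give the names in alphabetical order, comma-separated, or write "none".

onboarding, snapshot

Target demo = [July 2, July 10].
Intermediaries M with M contains demo: compaction.
Via compaction — items with X during compaction: onboarding, snapshot.
Union: onboarding, snapshot.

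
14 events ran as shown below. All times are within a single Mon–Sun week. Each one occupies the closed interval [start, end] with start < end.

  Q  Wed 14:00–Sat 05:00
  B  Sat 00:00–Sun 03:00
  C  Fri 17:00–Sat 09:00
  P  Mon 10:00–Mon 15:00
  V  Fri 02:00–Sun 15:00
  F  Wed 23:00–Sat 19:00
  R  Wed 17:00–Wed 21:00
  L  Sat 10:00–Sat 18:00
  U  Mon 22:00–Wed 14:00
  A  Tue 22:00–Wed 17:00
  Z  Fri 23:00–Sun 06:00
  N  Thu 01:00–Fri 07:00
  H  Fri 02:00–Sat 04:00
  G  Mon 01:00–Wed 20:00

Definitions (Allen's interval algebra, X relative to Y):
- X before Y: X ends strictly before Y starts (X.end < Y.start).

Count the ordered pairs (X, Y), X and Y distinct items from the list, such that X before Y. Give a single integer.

52

Checking all 182 ordered pairs for relation 'before'; matching pairs in alphabetical order:
(A, B): A before B ✓
(A, C): A before C ✓
(A, F): A before F ✓
(A, H): A before H ✓
(A, L): A before L ✓
(A, N): A before N ✓
(A, V): A before V ✓
(A, Z): A before Z ✓
(C, L): C before L ✓
(G, B): G before B ✓
(G, C): G before C ✓
(G, F): G before F ✓
(G, H): G before H ✓
(G, L): G before L ✓
(G, N): G before N ✓
(G, V): G before V ✓
(G, Z): G before Z ✓
(H, L): H before L ✓
(N, B): N before B ✓
(N, C): N before C ✓
(N, L): N before L ✓
(N, Z): N before Z ✓
(P, A): P before A ✓
(P, B): P before B ✓
... plus 28 further pairs not listed.
Count: 52.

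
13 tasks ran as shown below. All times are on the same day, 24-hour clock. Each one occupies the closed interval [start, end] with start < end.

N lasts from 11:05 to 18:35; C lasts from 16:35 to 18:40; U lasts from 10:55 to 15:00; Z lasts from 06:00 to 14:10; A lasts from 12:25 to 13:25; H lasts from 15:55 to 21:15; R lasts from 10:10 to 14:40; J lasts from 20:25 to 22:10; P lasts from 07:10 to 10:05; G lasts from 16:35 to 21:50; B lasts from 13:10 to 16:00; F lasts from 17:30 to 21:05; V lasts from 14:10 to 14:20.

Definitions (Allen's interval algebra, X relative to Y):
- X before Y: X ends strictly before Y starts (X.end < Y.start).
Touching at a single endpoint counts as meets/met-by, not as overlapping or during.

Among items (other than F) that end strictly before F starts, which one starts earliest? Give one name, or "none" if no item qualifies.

Z

Target F = [17:30, 21:05].
A [12:25, 13:25] → before → candidate.
B [13:10, 16:00] → before → candidate.
C [16:35, 18:40] → overlaps → excluded.
G [16:35, 21:50] → contains → excluded.
H [15:55, 21:15] → contains → excluded.
J [20:25, 22:10] → overlapped-by → excluded.
N [11:05, 18:35] → overlaps → excluded.
P [07:10, 10:05] → before → candidate.
R [10:10, 14:40] → before → candidate.
U [10:55, 15:00] → before → candidate.
V [14:10, 14:20] → before → candidate.
Z [06:00, 14:10] → before → candidate.
Among candidates, earliest start is 06:00 → Z.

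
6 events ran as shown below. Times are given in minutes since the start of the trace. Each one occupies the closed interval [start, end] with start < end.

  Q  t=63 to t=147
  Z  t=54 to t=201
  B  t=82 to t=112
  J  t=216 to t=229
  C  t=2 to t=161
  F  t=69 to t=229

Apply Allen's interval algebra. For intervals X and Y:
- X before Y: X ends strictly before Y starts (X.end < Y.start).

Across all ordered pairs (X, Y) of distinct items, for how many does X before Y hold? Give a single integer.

4

Checking all 30 ordered pairs for relation 'before'; matching pairs in alphabetical order:
(B, J): B before J ✓
(C, J): C before J ✓
(Q, J): Q before J ✓
(Z, J): Z before J ✓
Count: 4.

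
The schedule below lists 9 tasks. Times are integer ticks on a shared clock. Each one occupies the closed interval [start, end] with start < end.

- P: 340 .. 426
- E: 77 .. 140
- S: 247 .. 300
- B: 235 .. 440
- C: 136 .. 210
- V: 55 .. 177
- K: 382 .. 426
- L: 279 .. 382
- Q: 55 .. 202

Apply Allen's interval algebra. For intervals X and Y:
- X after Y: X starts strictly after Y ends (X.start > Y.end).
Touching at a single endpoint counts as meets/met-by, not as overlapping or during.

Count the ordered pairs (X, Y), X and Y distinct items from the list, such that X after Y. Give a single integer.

Checking all 72 ordered pairs for relation 'after'; matching pairs in alphabetical order:
(B, C): B after C ✓
(B, E): B after E ✓
(B, Q): B after Q ✓
(B, V): B after V ✓
(K, C): K after C ✓
(K, E): K after E ✓
(K, Q): K after Q ✓
(K, S): K after S ✓
(K, V): K after V ✓
(L, C): L after C ✓
(L, E): L after E ✓
(L, Q): L after Q ✓
(L, V): L after V ✓
(P, C): P after C ✓
(P, E): P after E ✓
(P, Q): P after Q ✓
(P, S): P after S ✓
(P, V): P after V ✓
(S, C): S after C ✓
(S, E): S after E ✓
(S, Q): S after Q ✓
(S, V): S after V ✓
Count: 22.

22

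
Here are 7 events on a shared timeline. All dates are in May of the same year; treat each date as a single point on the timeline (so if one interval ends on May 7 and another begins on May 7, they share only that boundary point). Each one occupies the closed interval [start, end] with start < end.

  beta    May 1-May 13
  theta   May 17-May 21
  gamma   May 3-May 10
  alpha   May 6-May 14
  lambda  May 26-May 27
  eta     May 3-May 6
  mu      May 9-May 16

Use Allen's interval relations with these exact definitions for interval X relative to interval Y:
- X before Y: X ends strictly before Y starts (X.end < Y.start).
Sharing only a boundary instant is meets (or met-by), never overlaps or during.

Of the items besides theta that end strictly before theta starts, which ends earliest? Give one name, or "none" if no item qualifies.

eta

Target theta = [May 17, May 21].
alpha [May 6, May 14] → before → candidate.
beta [May 1, May 13] → before → candidate.
eta [May 3, May 6] → before → candidate.
gamma [May 3, May 10] → before → candidate.
lambda [May 26, May 27] → after → excluded.
mu [May 9, May 16] → before → candidate.
Among candidates, earliest end is May 6 → eta.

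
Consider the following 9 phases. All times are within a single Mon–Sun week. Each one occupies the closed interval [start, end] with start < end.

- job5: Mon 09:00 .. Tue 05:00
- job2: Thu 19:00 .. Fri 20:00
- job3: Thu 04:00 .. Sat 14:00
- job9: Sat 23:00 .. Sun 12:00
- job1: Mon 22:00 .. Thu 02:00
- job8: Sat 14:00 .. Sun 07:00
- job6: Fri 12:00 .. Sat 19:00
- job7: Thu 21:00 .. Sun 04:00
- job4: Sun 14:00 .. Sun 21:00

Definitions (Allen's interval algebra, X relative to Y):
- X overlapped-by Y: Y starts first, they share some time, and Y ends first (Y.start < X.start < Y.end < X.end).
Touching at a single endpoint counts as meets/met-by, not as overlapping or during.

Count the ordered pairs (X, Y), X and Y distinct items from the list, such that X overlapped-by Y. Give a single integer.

9

Checking all 72 ordered pairs for relation 'overlapped-by'; matching pairs in alphabetical order:
(job1, job5): job1 overlapped-by job5 ✓
(job6, job2): job6 overlapped-by job2 ✓
(job6, job3): job6 overlapped-by job3 ✓
(job7, job2): job7 overlapped-by job2 ✓
(job7, job3): job7 overlapped-by job3 ✓
(job8, job6): job8 overlapped-by job6 ✓
(job8, job7): job8 overlapped-by job7 ✓
(job9, job7): job9 overlapped-by job7 ✓
(job9, job8): job9 overlapped-by job8 ✓
Count: 9.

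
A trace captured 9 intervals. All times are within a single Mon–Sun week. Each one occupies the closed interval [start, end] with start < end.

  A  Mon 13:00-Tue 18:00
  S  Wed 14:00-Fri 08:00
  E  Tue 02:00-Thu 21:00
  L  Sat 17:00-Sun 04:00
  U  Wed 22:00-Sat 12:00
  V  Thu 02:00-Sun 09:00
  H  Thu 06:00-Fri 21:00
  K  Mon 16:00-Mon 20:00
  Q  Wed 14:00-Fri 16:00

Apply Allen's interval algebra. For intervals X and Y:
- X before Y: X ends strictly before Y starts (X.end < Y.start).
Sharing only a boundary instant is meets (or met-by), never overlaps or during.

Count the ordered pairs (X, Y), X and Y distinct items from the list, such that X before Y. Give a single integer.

Checking all 72 ordered pairs for relation 'before'; matching pairs in alphabetical order:
(A, H): A before H ✓
(A, L): A before L ✓
(A, Q): A before Q ✓
(A, S): A before S ✓
(A, U): A before U ✓
(A, V): A before V ✓
(E, L): E before L ✓
(H, L): H before L ✓
(K, E): K before E ✓
(K, H): K before H ✓
(K, L): K before L ✓
(K, Q): K before Q ✓
(K, S): K before S ✓
(K, U): K before U ✓
(K, V): K before V ✓
(Q, L): Q before L ✓
(S, L): S before L ✓
(U, L): U before L ✓
Count: 18.

18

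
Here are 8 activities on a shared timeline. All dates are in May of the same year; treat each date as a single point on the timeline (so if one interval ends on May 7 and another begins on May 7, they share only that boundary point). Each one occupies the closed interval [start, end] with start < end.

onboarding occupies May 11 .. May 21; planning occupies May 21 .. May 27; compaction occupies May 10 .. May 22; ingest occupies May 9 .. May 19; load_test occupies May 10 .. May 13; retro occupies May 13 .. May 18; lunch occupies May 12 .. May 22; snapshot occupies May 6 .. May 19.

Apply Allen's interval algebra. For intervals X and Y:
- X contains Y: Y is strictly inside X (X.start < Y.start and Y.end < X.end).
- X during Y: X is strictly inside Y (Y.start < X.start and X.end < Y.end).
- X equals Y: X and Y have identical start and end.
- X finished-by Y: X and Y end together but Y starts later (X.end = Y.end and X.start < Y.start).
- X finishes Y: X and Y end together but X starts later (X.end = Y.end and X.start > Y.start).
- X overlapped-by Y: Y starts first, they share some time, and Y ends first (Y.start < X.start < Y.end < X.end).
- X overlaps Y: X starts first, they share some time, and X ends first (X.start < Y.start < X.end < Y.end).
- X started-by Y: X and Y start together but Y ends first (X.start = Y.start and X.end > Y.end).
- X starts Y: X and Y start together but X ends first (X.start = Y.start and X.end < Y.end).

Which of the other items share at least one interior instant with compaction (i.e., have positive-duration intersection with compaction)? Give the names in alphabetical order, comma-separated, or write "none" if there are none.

Target compaction = [May 10, May 22].
ingest [May 9, May 19] → overlaps → yes.
load_test [May 10, May 13] → starts → yes.
lunch [May 12, May 22] → finishes → yes.
onboarding [May 11, May 21] → during → yes.
planning [May 21, May 27] → overlapped-by → yes.
retro [May 13, May 18] → during → yes.
snapshot [May 6, May 19] → overlaps → yes.
Result: ingest, load_test, lunch, onboarding, planning, retro, snapshot.

ingest, load_test, lunch, onboarding, planning, retro, snapshot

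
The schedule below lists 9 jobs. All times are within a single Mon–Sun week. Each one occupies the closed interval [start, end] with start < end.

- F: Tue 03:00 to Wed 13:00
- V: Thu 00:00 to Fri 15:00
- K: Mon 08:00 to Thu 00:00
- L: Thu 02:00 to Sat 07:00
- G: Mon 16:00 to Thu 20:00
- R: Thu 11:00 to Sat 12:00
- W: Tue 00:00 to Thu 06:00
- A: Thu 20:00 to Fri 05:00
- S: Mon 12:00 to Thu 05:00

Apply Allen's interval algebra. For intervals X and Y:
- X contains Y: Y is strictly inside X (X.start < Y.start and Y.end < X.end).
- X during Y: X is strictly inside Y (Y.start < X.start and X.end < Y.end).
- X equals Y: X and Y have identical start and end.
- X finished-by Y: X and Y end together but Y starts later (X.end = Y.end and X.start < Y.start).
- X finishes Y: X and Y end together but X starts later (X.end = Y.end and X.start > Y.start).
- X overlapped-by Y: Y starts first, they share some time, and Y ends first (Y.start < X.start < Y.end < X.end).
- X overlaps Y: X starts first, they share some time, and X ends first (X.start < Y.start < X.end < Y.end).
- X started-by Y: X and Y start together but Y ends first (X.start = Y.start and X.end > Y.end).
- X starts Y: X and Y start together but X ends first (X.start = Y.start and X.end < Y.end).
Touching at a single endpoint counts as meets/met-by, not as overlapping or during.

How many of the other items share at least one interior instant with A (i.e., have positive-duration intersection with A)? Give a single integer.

Target A = [Thu 20:00, Fri 05:00].
F [Tue 03:00, Wed 13:00] → before → no.
G [Mon 16:00, Thu 20:00] → meets → no.
K [Mon 08:00, Thu 00:00] → before → no.
L [Thu 02:00, Sat 07:00] → contains → counts.
R [Thu 11:00, Sat 12:00] → contains → counts.
S [Mon 12:00, Thu 05:00] → before → no.
V [Thu 00:00, Fri 15:00] → contains → counts.
W [Tue 00:00, Thu 06:00] → before → no.
Total: 3.

3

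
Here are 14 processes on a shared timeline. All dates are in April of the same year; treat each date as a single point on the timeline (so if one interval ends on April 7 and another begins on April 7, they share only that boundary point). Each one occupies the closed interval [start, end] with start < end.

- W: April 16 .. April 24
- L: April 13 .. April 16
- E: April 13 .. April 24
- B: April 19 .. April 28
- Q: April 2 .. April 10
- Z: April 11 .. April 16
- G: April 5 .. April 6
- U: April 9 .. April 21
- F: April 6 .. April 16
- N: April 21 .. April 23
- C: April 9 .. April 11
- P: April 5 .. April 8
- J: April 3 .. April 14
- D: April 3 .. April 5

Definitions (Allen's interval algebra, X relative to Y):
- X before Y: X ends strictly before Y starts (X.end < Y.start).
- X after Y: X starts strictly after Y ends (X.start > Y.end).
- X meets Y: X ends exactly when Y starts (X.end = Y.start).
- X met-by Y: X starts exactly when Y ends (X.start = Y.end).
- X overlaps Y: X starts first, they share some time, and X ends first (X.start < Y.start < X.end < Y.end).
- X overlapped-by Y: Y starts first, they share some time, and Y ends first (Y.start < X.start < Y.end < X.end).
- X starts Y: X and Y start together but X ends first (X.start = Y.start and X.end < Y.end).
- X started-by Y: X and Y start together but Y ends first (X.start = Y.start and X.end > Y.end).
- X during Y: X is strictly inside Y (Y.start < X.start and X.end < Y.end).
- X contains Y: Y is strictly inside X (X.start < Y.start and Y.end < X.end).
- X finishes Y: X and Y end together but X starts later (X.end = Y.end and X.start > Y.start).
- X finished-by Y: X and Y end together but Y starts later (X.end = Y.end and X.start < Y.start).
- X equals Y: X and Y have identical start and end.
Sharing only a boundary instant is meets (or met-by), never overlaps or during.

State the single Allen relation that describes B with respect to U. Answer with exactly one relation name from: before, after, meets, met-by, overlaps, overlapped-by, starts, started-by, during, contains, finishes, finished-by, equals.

B = [April 19, April 28]; U = [April 9, April 21].
Compare endpoints: B.start > U.start, B.start < U.end, B.end > U.start, B.end > U.end.
That pattern is 'overlapped-by'.

overlapped-by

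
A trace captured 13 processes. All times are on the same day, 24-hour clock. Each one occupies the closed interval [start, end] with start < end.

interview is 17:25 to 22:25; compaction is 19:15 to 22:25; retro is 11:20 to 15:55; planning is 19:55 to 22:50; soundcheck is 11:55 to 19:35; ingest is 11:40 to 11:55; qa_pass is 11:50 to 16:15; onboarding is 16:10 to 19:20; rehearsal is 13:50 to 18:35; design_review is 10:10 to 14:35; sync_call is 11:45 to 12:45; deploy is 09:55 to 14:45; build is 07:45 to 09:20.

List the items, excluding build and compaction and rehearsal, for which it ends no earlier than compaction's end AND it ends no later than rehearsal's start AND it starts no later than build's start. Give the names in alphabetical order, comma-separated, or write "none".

Conditions: its end is no earlier than compaction's end (X.end >= 22:25) AND its end is no later than rehearsal's start (X.end <= 13:50) AND its start is no later than build's start (X.start <= 07:45).
deploy: end 14:45 >= 22:25? ✗; end 14:45 <= 13:50? ✗; start 09:55 <= 07:45? ✗ → no.
design_review: end 14:35 >= 22:25? ✗; end 14:35 <= 13:50? ✗; start 10:10 <= 07:45? ✗ → no.
ingest: end 11:55 >= 22:25? ✗; end 11:55 <= 13:50? ✓; start 11:40 <= 07:45? ✗ → no.
interview: end 22:25 >= 22:25? ✓; end 22:25 <= 13:50? ✗; start 17:25 <= 07:45? ✗ → no.
onboarding: end 19:20 >= 22:25? ✗; end 19:20 <= 13:50? ✗; start 16:10 <= 07:45? ✗ → no.
planning: end 22:50 >= 22:25? ✓; end 22:50 <= 13:50? ✗; start 19:55 <= 07:45? ✗ → no.
qa_pass: end 16:15 >= 22:25? ✗; end 16:15 <= 13:50? ✗; start 11:50 <= 07:45? ✗ → no.
retro: end 15:55 >= 22:25? ✗; end 15:55 <= 13:50? ✗; start 11:20 <= 07:45? ✗ → no.
soundcheck: end 19:35 >= 22:25? ✗; end 19:35 <= 13:50? ✗; start 11:55 <= 07:45? ✗ → no.
sync_call: end 12:45 >= 22:25? ✗; end 12:45 <= 13:50? ✓; start 11:45 <= 07:45? ✗ → no.
Result: none.

none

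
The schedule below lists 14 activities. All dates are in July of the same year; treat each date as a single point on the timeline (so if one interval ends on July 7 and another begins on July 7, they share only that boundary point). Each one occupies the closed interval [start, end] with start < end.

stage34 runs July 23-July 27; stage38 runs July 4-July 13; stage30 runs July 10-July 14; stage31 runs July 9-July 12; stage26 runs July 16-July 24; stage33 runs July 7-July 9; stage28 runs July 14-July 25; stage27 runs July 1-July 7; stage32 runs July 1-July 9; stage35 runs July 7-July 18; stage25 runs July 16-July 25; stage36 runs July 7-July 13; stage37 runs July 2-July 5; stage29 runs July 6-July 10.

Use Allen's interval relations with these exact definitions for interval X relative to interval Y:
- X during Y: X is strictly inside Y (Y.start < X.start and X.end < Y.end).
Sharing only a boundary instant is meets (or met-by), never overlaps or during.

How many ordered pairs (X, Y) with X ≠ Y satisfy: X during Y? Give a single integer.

Checking all 182 ordered pairs for relation 'during'; matching pairs in alphabetical order:
(stage26, stage28): stage26 during stage28 ✓
(stage29, stage38): stage29 during stage38 ✓
(stage30, stage35): stage30 during stage35 ✓
(stage31, stage35): stage31 during stage35 ✓
(stage31, stage36): stage31 during stage36 ✓
(stage31, stage38): stage31 during stage38 ✓
(stage33, stage29): stage33 during stage29 ✓
(stage33, stage38): stage33 during stage38 ✓
(stage37, stage27): stage37 during stage27 ✓
(stage37, stage32): stage37 during stage32 ✓
Count: 10.

10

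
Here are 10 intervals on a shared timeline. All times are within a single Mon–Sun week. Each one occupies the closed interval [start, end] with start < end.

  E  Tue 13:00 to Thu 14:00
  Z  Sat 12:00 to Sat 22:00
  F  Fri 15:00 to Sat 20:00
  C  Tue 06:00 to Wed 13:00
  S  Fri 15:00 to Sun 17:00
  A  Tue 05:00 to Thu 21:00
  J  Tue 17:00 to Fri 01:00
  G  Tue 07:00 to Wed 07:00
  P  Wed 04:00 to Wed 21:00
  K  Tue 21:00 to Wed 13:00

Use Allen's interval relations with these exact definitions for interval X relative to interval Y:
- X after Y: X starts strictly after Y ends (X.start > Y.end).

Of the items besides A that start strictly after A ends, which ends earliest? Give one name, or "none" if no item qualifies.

Target A = [Tue 05:00, Thu 21:00].
C [Tue 06:00, Wed 13:00] → during → excluded.
E [Tue 13:00, Thu 14:00] → during → excluded.
F [Fri 15:00, Sat 20:00] → after → candidate.
G [Tue 07:00, Wed 07:00] → during → excluded.
J [Tue 17:00, Fri 01:00] → overlapped-by → excluded.
K [Tue 21:00, Wed 13:00] → during → excluded.
P [Wed 04:00, Wed 21:00] → during → excluded.
S [Fri 15:00, Sun 17:00] → after → candidate.
Z [Sat 12:00, Sat 22:00] → after → candidate.
Among candidates, earliest end is Sat 20:00 → F.

F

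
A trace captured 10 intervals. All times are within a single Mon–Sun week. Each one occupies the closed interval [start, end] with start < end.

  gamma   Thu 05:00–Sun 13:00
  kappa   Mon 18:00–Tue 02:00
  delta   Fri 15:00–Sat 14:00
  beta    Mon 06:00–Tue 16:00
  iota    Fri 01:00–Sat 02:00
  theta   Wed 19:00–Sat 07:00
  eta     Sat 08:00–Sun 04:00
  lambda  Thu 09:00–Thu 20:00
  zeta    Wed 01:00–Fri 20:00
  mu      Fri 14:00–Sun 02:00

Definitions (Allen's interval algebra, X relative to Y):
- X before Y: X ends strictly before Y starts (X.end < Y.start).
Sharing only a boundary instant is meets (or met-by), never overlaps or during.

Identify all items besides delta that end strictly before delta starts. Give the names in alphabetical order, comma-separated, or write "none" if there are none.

Target delta = [Fri 15:00, Sat 14:00].
beta [Mon 06:00, Tue 16:00] → before → yes.
eta [Sat 08:00, Sun 04:00] → overlapped-by → no.
gamma [Thu 05:00, Sun 13:00] → contains → no.
iota [Fri 01:00, Sat 02:00] → overlaps → no.
kappa [Mon 18:00, Tue 02:00] → before → yes.
lambda [Thu 09:00, Thu 20:00] → before → yes.
mu [Fri 14:00, Sun 02:00] → contains → no.
theta [Wed 19:00, Sat 07:00] → overlaps → no.
zeta [Wed 01:00, Fri 20:00] → overlaps → no.
Result: beta, kappa, lambda.

beta, kappa, lambda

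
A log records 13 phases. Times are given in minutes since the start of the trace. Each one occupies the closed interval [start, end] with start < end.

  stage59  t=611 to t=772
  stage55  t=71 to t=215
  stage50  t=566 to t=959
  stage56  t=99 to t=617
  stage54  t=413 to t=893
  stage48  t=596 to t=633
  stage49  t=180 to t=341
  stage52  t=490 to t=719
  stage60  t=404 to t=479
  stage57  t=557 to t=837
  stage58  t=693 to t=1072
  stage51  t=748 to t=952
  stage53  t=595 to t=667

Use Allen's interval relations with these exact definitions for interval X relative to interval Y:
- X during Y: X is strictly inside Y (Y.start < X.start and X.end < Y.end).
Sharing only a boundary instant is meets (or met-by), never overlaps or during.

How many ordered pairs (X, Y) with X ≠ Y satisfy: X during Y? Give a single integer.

18

Checking all 156 ordered pairs for relation 'during'; matching pairs in alphabetical order:
(stage48, stage50): stage48 during stage50 ✓
(stage48, stage52): stage48 during stage52 ✓
(stage48, stage53): stage48 during stage53 ✓
(stage48, stage54): stage48 during stage54 ✓
(stage48, stage57): stage48 during stage57 ✓
(stage49, stage56): stage49 during stage56 ✓
(stage51, stage50): stage51 during stage50 ✓
(stage51, stage58): stage51 during stage58 ✓
(stage52, stage54): stage52 during stage54 ✓
(stage53, stage50): stage53 during stage50 ✓
(stage53, stage52): stage53 during stage52 ✓
(stage53, stage54): stage53 during stage54 ✓
(stage53, stage57): stage53 during stage57 ✓
(stage57, stage54): stage57 during stage54 ✓
(stage59, stage50): stage59 during stage50 ✓
(stage59, stage54): stage59 during stage54 ✓
(stage59, stage57): stage59 during stage57 ✓
(stage60, stage56): stage60 during stage56 ✓
Count: 18.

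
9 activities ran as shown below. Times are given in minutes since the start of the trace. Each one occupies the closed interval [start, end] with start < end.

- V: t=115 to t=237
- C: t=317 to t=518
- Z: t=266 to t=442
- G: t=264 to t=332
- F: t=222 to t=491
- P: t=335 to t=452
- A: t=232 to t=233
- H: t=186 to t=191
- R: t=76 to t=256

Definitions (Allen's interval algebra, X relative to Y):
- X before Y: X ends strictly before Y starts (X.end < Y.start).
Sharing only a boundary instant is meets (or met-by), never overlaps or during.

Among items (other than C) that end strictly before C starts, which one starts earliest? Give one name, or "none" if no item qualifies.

R

Target C = [t=317, t=518].
A [t=232, t=233] → before → candidate.
F [t=222, t=491] → overlaps → excluded.
G [t=264, t=332] → overlaps → excluded.
H [t=186, t=191] → before → candidate.
P [t=335, t=452] → during → excluded.
R [t=76, t=256] → before → candidate.
V [t=115, t=237] → before → candidate.
Z [t=266, t=442] → overlaps → excluded.
Among candidates, earliest start is t=76 → R.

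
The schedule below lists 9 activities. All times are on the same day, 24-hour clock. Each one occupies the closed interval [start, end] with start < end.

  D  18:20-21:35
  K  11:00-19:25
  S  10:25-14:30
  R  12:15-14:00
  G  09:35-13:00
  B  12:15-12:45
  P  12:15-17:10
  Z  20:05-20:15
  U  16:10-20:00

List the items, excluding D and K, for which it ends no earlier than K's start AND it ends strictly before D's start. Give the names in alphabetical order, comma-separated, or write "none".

Conditions: its end is no earlier than K's start (X.end >= 11:00) AND its end is strictly before D's start (X.end < 18:20).
B: end 12:45 >= 11:00? ✓; end 12:45 < 18:20? ✓ → yes.
G: end 13:00 >= 11:00? ✓; end 13:00 < 18:20? ✓ → yes.
P: end 17:10 >= 11:00? ✓; end 17:10 < 18:20? ✓ → yes.
R: end 14:00 >= 11:00? ✓; end 14:00 < 18:20? ✓ → yes.
S: end 14:30 >= 11:00? ✓; end 14:30 < 18:20? ✓ → yes.
U: end 20:00 >= 11:00? ✓; end 20:00 < 18:20? ✗ → no.
Z: end 20:15 >= 11:00? ✓; end 20:15 < 18:20? ✗ → no.
Result: B, G, P, R, S.

B, G, P, R, S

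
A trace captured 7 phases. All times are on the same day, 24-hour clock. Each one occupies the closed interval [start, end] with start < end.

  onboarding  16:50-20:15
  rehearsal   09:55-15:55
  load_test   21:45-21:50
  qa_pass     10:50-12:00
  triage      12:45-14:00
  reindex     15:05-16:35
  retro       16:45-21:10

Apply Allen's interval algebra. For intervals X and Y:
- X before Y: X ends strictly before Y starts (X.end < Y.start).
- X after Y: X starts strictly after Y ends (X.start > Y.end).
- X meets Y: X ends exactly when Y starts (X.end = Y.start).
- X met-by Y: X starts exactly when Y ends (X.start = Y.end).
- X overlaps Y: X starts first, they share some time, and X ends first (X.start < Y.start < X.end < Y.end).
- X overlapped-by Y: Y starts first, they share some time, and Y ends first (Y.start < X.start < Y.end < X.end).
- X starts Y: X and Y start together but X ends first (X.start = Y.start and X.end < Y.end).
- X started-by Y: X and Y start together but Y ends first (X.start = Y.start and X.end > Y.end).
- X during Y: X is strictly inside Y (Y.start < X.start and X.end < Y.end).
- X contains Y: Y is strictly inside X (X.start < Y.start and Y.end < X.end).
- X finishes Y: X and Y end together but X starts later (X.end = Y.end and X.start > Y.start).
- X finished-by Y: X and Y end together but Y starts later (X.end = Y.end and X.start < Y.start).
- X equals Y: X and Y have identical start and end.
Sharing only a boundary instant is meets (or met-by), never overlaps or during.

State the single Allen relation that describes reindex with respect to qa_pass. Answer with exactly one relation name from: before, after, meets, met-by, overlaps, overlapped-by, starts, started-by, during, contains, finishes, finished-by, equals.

after

reindex = [15:05, 16:35]; qa_pass = [10:50, 12:00].
Compare endpoints: reindex.start > qa_pass.start, reindex.start > qa_pass.end, reindex.end > qa_pass.start, reindex.end > qa_pass.end.
That pattern is 'after'.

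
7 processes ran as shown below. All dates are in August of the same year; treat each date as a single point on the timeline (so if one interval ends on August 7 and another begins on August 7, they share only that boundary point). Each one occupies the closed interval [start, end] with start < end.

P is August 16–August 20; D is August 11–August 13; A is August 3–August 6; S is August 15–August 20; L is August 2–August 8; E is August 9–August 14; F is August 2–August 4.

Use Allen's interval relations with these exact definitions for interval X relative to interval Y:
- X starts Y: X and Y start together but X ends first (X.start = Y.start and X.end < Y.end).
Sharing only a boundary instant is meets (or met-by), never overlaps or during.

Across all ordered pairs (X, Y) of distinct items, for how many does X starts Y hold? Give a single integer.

Checking all 42 ordered pairs for relation 'starts'; matching pairs in alphabetical order:
(F, L): F starts L ✓
Count: 1.

1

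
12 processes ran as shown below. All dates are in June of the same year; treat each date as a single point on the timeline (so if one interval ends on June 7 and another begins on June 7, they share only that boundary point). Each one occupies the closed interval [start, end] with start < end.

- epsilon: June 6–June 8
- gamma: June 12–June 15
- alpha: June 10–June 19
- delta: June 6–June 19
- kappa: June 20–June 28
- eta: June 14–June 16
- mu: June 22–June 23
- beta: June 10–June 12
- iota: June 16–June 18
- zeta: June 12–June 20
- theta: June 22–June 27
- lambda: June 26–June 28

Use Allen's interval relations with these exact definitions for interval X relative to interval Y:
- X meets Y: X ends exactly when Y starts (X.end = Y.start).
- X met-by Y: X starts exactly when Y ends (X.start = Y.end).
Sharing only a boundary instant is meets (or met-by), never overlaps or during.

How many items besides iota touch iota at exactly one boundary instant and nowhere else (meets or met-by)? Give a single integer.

1

Target iota = [June 16, June 18].
alpha [June 10, June 19] → contains → no.
beta [June 10, June 12] → before → no.
delta [June 6, June 19] → contains → no.
epsilon [June 6, June 8] → before → no.
eta [June 14, June 16] → meets → counts.
gamma [June 12, June 15] → before → no.
kappa [June 20, June 28] → after → no.
lambda [June 26, June 28] → after → no.
mu [June 22, June 23] → after → no.
theta [June 22, June 27] → after → no.
zeta [June 12, June 20] → contains → no.
Total: 1.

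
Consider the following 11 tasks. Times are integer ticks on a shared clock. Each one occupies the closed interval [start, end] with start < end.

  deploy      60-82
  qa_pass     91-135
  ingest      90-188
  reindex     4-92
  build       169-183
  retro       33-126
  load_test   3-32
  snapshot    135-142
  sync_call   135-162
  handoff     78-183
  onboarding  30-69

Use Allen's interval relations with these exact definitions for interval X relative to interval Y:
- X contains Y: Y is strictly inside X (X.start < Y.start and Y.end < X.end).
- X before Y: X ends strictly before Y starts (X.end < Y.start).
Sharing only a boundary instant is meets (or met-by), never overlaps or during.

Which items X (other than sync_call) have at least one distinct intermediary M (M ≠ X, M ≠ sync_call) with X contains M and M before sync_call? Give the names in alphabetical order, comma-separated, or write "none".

Target sync_call = [135, 162].
Intermediaries M with M before sync_call: deploy, load_test, onboarding, reindex, retro.
Via deploy — items with X contains deploy: reindex, retro.
Via load_test — items with X contains load_test: none.
Via onboarding — items with X contains onboarding: reindex.
Via reindex — items with X contains reindex: none.
Via retro — items with X contains retro: none.
Union: reindex, retro.

reindex, retro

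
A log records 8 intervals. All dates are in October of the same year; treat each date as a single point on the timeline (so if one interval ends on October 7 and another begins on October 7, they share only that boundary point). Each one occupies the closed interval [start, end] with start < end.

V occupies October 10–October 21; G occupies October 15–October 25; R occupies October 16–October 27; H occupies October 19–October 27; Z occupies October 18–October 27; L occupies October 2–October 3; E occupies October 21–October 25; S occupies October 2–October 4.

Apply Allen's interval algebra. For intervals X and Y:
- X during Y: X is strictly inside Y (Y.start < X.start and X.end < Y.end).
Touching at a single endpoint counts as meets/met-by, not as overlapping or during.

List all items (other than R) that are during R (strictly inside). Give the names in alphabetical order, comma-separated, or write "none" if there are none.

E

Target R = [October 16, October 27].
E [October 21, October 25] → during → yes.
G [October 15, October 25] → overlaps → no.
H [October 19, October 27] → finishes → no.
L [October 2, October 3] → before → no.
S [October 2, October 4] → before → no.
V [October 10, October 21] → overlaps → no.
Z [October 18, October 27] → finishes → no.
Result: E.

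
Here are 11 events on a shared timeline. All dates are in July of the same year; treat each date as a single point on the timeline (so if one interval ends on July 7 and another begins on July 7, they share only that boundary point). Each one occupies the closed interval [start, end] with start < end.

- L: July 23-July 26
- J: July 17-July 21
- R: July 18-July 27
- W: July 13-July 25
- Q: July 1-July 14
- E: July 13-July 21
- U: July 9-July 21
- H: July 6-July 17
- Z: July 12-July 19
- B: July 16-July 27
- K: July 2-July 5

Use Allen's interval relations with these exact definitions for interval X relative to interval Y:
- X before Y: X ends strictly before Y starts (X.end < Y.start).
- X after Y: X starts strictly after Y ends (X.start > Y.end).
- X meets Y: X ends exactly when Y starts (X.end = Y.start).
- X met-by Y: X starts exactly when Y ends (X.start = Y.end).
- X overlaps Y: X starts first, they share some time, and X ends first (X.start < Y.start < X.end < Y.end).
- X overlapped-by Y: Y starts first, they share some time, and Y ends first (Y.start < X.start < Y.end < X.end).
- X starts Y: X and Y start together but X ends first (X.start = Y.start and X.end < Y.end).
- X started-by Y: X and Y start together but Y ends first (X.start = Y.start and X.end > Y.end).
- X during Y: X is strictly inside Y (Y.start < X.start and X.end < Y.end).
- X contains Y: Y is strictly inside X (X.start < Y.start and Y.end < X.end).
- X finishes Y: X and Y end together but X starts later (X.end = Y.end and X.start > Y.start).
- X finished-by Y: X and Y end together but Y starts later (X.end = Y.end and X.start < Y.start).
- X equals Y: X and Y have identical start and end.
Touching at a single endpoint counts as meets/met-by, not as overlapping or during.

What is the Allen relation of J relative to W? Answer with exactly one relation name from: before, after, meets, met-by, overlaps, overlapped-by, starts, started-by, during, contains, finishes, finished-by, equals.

during

J = [July 17, July 21]; W = [July 13, July 25].
Compare endpoints: J.start > W.start, J.start < W.end, J.end > W.start, J.end < W.end.
That pattern is 'during'.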